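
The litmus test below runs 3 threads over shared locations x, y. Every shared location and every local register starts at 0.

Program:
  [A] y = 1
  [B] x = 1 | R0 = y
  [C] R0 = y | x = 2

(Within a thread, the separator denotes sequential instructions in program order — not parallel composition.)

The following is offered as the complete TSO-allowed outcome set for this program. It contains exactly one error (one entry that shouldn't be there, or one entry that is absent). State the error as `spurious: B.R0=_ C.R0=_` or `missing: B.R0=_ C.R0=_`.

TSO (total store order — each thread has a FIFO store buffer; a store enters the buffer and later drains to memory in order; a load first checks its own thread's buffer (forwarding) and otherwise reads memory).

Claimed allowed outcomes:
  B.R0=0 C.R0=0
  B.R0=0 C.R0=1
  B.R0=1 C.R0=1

outcome vector order: (B.R0,C.R0)
under TSO → <0 0>; <0 1>; <1 0>; <1 1>
TSO∖claimed = {<1 0>}

missing: B.R0=1 C.R0=0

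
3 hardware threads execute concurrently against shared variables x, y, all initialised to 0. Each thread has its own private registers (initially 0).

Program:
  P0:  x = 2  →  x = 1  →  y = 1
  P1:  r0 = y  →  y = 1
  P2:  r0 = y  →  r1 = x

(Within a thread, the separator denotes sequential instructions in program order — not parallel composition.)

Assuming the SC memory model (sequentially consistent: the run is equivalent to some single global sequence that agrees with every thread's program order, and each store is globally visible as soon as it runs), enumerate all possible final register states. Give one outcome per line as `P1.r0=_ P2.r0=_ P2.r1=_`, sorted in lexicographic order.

P1.r0=0 P2.r0=0 P2.r1=0
P1.r0=0 P2.r0=0 P2.r1=1
P1.r0=0 P2.r0=0 P2.r1=2
P1.r0=0 P2.r0=1 P2.r1=0
P1.r0=0 P2.r0=1 P2.r1=1
P1.r0=0 P2.r0=1 P2.r1=2
P1.r0=1 P2.r0=0 P2.r1=0
P1.r0=1 P2.r0=0 P2.r1=1
P1.r0=1 P2.r0=0 P2.r1=2
P1.r0=1 P2.r0=1 P2.r1=1

outcome vector order: (P1.r0,P2.r0,P2.r1)
|SC outcomes| = 10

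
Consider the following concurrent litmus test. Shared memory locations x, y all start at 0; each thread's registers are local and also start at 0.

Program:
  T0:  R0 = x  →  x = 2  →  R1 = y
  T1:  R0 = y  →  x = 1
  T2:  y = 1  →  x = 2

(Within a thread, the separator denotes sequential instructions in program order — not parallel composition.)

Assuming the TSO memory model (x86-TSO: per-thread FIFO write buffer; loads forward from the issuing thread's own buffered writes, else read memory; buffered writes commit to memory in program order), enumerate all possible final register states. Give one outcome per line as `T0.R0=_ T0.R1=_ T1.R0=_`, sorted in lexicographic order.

T0.R0=0 T0.R1=0 T1.R0=0
T0.R0=0 T0.R1=0 T1.R0=1
T0.R0=0 T0.R1=1 T1.R0=0
T0.R0=0 T0.R1=1 T1.R0=1
T0.R0=1 T0.R1=0 T1.R0=0
T0.R0=1 T0.R1=1 T1.R0=0
T0.R0=1 T0.R1=1 T1.R0=1
T0.R0=2 T0.R1=1 T1.R0=0
T0.R0=2 T0.R1=1 T1.R0=1

outcome vector order: (T0.R0,T0.R1,T1.R0)
|TSO outcomes| = 9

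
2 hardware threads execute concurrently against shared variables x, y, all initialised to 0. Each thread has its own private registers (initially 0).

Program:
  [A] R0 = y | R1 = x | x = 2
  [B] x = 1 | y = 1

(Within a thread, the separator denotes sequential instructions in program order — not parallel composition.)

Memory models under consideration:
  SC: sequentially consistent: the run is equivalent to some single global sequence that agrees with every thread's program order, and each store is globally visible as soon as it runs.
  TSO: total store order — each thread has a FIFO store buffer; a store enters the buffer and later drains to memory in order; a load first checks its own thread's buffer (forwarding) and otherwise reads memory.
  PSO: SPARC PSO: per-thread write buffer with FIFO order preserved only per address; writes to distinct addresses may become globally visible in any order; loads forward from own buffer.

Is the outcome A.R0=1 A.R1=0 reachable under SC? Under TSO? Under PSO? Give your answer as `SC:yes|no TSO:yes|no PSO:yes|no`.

SC:no TSO:no PSO:yes

outcome vector order: (A.R0,A.R1)
SC (3): <0 0>; <0 1>; <1 1>
TSO (3): <0 0>; <0 1>; <1 1>
PSO (4): <0 0>; <0 1>; <1 0>; <1 1>
target <1 0> ∈ {PSO}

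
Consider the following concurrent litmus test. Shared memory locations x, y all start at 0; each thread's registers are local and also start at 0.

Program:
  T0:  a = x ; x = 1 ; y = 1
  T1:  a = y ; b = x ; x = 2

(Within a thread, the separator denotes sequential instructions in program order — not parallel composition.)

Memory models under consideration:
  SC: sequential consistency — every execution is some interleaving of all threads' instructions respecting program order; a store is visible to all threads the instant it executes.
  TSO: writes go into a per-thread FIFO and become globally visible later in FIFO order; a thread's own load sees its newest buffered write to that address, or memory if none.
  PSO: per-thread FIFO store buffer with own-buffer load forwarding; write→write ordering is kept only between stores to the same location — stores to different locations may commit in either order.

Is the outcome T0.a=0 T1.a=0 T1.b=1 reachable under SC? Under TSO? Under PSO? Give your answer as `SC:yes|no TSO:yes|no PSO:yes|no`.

SC:yes TSO:yes PSO:yes

outcome vector order: (T0.a,T1.a,T1.b)
[SC] allowed = {000 001 011 200}
[TSO] allowed = {000 001 011 200}
[PSO] allowed = {000 001 010 011 200}
target 001 ∈ {SC,TSO,PSO}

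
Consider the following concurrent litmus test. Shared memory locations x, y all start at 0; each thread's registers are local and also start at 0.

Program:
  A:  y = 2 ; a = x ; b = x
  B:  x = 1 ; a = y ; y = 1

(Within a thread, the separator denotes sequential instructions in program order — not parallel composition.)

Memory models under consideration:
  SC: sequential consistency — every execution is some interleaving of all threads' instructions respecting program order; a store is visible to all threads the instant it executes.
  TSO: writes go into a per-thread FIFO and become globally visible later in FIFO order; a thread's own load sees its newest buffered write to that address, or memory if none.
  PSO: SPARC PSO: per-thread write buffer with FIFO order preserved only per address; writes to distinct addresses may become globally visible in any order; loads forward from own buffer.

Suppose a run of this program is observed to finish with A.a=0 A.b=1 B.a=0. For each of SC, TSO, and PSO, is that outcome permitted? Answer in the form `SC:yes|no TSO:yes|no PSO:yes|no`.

SC:no TSO:yes PSO:yes

outcome vector order: (A.a,A.b,B.a)
SC: 4 outcomes — {0/0/2 0/1/2 1/1/0 1/1/2}
TSO: 6 outcomes — {0/0/0 0/0/2 0/1/0 0/1/2 1/1/0 1/1/2}
PSO: 6 outcomes — {0/0/0 0/0/2 0/1/0 0/1/2 1/1/0 1/1/2}
target 0/1/0 ∈ {TSO,PSO}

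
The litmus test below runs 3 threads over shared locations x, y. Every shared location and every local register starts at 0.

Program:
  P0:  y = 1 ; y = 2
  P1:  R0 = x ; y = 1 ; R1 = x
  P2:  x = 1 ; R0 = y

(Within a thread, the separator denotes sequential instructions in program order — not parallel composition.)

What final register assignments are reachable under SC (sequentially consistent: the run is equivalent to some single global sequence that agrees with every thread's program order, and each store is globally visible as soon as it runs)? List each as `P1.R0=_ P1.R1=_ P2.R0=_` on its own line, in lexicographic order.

outcome vector order: (P1.R0,P1.R1,P2.R0)
|SC outcomes| = 8

P1.R0=0 P1.R1=0 P2.R0=1
P1.R0=0 P1.R1=0 P2.R0=2
P1.R0=0 P1.R1=1 P2.R0=0
P1.R0=0 P1.R1=1 P2.R0=1
P1.R0=0 P1.R1=1 P2.R0=2
P1.R0=1 P1.R1=1 P2.R0=0
P1.R0=1 P1.R1=1 P2.R0=1
P1.R0=1 P1.R1=1 P2.R0=2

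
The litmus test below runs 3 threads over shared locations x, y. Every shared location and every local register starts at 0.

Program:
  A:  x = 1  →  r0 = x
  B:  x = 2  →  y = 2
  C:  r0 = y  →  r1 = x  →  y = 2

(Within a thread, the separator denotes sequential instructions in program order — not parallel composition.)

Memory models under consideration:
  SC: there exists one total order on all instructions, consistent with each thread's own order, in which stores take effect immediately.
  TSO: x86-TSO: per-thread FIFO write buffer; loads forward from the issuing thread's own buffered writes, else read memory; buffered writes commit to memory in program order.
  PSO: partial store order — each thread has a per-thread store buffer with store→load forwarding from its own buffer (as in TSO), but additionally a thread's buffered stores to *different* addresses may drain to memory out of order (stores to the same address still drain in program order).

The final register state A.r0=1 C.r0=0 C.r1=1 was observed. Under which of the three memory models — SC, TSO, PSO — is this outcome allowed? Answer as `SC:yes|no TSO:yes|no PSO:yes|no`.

SC:yes TSO:yes PSO:yes

outcome vector order: (A.r0,C.r0,C.r1)
SC (9): 1/0/0; 1/0/1; 1/0/2; 1/2/1; 1/2/2; 2/0/0; 2/0/1; 2/0/2; 2/2/2
TSO (9): 1/0/0; 1/0/1; 1/0/2; 1/2/1; 1/2/2; 2/0/0; 2/0/1; 2/0/2; 2/2/2
PSO (12): 1/0/0; 1/0/1; 1/0/2; 1/2/0; 1/2/1; 1/2/2; 2/0/0; 2/0/1; 2/0/2; 2/2/0; 2/2/1; 2/2/2
target 1/0/1 ∈ {SC,TSO,PSO}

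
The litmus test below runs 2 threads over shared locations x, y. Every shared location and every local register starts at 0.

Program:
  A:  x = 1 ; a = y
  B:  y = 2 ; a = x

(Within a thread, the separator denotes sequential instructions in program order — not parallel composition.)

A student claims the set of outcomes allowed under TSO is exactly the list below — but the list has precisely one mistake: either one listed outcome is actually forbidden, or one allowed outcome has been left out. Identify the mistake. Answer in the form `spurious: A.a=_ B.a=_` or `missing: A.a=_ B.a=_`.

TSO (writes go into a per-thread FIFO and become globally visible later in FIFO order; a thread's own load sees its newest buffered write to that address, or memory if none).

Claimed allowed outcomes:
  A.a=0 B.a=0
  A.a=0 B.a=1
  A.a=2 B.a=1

missing: A.a=2 B.a=0

outcome vector order: (A.a,B.a)
TSO: 4 outcomes — {00 01 20 21}
TSO∖claimed = {20}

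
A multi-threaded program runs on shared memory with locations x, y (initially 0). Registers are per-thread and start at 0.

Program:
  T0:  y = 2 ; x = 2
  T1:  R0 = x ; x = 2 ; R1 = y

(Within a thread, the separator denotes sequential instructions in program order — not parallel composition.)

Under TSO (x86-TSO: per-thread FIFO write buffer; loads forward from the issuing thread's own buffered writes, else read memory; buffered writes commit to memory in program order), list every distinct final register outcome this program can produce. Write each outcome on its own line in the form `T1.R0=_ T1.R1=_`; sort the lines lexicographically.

outcome vector order: (T1.R0,T1.R1)
|TSO outcomes| = 3

T1.R0=0 T1.R1=0
T1.R0=0 T1.R1=2
T1.R0=2 T1.R1=2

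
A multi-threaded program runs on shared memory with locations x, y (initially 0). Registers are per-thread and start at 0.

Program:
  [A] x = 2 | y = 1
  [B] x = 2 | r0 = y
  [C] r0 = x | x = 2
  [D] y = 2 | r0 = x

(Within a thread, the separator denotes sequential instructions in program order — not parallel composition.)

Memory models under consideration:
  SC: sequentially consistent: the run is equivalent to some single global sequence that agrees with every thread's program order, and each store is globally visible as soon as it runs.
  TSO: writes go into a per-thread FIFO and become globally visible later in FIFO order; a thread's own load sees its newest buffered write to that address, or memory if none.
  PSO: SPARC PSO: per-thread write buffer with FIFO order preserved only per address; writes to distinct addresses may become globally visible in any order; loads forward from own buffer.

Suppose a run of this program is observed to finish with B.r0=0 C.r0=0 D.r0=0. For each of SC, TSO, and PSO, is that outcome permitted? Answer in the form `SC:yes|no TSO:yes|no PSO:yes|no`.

SC:no TSO:yes PSO:yes

outcome vector order: (B.r0,C.r0,D.r0)
under SC → 0/0/2, 0/2/2, 1/0/0, 1/0/2, 1/2/0, 1/2/2, 2/0/0, 2/0/2, 2/2/0, 2/2/2
under TSO → 0/0/0, 0/0/2, 0/2/0, 0/2/2, 1/0/0, 1/0/2, 1/2/0, 1/2/2, 2/0/0, 2/0/2, 2/2/0, 2/2/2
under PSO → 0/0/0, 0/0/2, 0/2/0, 0/2/2, 1/0/0, 1/0/2, 1/2/0, 1/2/2, 2/0/0, 2/0/2, 2/2/0, 2/2/2
target 0/0/0 ∈ {TSO,PSO}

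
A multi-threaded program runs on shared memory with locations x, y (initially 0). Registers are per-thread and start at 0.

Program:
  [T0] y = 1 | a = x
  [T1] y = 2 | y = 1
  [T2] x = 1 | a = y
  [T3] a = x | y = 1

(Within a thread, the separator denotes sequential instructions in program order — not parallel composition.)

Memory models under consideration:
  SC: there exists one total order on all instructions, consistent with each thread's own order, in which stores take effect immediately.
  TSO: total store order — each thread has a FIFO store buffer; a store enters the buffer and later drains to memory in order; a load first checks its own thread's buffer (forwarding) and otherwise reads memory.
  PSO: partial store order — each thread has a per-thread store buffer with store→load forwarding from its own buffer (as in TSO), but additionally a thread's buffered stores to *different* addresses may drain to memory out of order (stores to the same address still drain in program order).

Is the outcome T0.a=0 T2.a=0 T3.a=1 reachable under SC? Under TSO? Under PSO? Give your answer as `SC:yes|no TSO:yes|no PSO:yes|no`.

outcome vector order: (T0.a,T2.a,T3.a)
SC: 10 outcomes — {010; 011; 020; 021; 100; 101; 110; 111; 120; 121}
TSO: 12 outcomes — {000; 001; 010; 011; 020; 021; 100; 101; 110; 111; 120; 121}
PSO: 12 outcomes — {000; 001; 010; 011; 020; 021; 100; 101; 110; 111; 120; 121}
target 001 ∈ {TSO,PSO}

SC:no TSO:yes PSO:yes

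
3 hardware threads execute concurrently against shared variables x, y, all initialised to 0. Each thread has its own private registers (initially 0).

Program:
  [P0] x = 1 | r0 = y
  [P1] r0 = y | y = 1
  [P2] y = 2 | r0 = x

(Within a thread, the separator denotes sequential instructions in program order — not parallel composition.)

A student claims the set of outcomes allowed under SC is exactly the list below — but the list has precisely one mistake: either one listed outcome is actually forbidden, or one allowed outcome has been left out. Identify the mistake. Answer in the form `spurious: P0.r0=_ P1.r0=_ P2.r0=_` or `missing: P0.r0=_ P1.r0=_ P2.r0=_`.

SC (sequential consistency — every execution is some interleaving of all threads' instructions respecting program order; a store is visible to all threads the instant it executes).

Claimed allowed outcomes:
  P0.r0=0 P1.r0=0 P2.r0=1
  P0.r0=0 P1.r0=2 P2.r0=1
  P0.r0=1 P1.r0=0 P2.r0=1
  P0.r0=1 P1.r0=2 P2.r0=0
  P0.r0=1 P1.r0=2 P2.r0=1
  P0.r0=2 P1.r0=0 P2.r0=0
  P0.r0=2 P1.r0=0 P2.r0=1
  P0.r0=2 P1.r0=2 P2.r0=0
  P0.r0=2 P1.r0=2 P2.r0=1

outcome vector order: (P0.r0,P1.r0,P2.r0)
SC: 10 outcomes — {001, 021, 100, 101, 120, 121, 200, 201, 220, 221}
SC∖claimed = {100}

missing: P0.r0=1 P1.r0=0 P2.r0=0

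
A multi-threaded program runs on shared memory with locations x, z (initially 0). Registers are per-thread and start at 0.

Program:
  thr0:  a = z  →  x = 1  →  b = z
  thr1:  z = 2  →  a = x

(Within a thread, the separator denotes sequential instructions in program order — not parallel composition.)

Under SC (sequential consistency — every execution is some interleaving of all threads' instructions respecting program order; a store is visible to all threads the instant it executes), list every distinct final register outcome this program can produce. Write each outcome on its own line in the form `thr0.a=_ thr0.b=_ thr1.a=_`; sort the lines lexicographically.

thr0.a=0 thr0.b=0 thr1.a=1
thr0.a=0 thr0.b=2 thr1.a=0
thr0.a=0 thr0.b=2 thr1.a=1
thr0.a=2 thr0.b=2 thr1.a=0
thr0.a=2 thr0.b=2 thr1.a=1

outcome vector order: (thr0.a,thr0.b,thr1.a)
|SC outcomes| = 5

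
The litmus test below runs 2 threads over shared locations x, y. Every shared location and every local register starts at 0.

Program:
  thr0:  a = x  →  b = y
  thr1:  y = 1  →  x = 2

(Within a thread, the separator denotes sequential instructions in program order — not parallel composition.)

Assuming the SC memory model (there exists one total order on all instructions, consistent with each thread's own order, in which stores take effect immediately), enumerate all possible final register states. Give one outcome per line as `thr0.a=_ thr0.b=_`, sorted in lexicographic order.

thr0.a=0 thr0.b=0
thr0.a=0 thr0.b=1
thr0.a=2 thr0.b=1

outcome vector order: (thr0.a,thr0.b)
|SC outcomes| = 3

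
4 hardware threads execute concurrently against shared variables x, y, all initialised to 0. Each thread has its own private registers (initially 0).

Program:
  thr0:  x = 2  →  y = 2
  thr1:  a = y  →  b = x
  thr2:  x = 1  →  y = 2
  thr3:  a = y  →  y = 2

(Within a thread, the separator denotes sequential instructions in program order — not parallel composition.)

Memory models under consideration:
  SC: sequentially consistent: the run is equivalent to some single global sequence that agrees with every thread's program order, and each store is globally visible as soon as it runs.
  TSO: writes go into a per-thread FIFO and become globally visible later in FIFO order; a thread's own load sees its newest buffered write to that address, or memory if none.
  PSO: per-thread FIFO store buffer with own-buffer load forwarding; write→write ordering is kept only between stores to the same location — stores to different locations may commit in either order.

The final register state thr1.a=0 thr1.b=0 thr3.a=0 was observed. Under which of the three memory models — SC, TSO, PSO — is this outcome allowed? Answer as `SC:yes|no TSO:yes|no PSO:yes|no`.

outcome vector order: (thr1.a,thr1.b,thr3.a)
SC (11): <0 0 0>, <0 0 2>, <0 1 0>, <0 1 2>, <0 2 0>, <0 2 2>, <2 0 0>, <2 1 0>, <2 1 2>, <2 2 0>, <2 2 2>
TSO (11): <0 0 0>, <0 0 2>, <0 1 0>, <0 1 2>, <0 2 0>, <0 2 2>, <2 0 0>, <2 1 0>, <2 1 2>, <2 2 0>, <2 2 2>
PSO (12): <0 0 0>, <0 0 2>, <0 1 0>, <0 1 2>, <0 2 0>, <0 2 2>, <2 0 0>, <2 0 2>, <2 1 0>, <2 1 2>, <2 2 0>, <2 2 2>
target <0 0 0> ∈ {SC,TSO,PSO}

SC:yes TSO:yes PSO:yes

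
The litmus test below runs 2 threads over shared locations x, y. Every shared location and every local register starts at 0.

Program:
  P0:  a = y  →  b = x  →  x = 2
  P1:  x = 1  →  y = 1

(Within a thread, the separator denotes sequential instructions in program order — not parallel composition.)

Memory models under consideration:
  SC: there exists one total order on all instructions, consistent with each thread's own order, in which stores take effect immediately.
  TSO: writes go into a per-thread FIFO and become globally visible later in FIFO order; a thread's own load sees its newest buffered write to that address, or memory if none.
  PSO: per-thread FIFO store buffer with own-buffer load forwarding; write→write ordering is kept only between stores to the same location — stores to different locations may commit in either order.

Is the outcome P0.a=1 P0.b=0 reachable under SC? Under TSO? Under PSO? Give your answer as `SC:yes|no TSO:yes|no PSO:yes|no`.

SC:no TSO:no PSO:yes

outcome vector order: (P0.a,P0.b)
[SC] allowed = {0/0 0/1 1/1}
[TSO] allowed = {0/0 0/1 1/1}
[PSO] allowed = {0/0 0/1 1/0 1/1}
target 1/0 ∈ {PSO}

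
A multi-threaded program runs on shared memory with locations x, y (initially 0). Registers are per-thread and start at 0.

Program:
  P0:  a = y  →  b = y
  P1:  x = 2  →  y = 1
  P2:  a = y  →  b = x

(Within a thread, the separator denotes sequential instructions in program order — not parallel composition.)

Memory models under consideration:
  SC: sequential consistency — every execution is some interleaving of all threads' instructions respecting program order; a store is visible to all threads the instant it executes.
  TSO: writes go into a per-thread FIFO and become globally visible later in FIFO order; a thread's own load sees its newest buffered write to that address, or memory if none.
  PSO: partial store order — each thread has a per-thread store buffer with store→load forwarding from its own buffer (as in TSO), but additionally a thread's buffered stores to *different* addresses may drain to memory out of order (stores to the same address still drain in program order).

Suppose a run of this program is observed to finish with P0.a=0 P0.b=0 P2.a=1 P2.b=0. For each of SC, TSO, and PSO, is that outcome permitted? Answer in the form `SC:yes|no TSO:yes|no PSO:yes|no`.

outcome vector order: (P0.a,P0.b,P2.a,P2.b)
SC: 9 outcomes — {0000 0002 0012 0100 0102 0112 1100 1102 1112}
TSO: 9 outcomes — {0000 0002 0012 0100 0102 0112 1100 1102 1112}
PSO: 12 outcomes — {0000 0002 0010 0012 0100 0102 0110 0112 1100 1102 1110 1112}
target 0010 ∈ {PSO}

SC:no TSO:no PSO:yes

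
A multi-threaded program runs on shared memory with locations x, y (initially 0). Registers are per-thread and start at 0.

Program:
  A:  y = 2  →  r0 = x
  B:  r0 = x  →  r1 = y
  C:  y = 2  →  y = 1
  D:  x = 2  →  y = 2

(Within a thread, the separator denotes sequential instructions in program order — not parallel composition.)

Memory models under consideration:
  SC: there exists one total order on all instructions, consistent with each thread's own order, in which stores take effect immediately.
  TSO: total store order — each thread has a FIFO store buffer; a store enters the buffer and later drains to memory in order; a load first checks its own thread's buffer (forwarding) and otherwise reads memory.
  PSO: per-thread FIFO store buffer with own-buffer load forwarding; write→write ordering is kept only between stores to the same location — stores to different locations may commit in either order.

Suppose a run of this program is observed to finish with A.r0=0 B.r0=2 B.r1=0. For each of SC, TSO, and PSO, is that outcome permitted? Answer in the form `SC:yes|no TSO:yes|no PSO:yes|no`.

SC:no TSO:yes PSO:yes

outcome vector order: (A.r0,B.r0,B.r1)
SC (11): (0,0,0); (0,0,1); (0,0,2); (0,2,1); (0,2,2); (2,0,0); (2,0,1); (2,0,2); (2,2,0); (2,2,1); (2,2,2)
TSO (12): (0,0,0); (0,0,1); (0,0,2); (0,2,0); (0,2,1); (0,2,2); (2,0,0); (2,0,1); (2,0,2); (2,2,0); (2,2,1); (2,2,2)
PSO (12): (0,0,0); (0,0,1); (0,0,2); (0,2,0); (0,2,1); (0,2,2); (2,0,0); (2,0,1); (2,0,2); (2,2,0); (2,2,1); (2,2,2)
target (0,2,0) ∈ {TSO,PSO}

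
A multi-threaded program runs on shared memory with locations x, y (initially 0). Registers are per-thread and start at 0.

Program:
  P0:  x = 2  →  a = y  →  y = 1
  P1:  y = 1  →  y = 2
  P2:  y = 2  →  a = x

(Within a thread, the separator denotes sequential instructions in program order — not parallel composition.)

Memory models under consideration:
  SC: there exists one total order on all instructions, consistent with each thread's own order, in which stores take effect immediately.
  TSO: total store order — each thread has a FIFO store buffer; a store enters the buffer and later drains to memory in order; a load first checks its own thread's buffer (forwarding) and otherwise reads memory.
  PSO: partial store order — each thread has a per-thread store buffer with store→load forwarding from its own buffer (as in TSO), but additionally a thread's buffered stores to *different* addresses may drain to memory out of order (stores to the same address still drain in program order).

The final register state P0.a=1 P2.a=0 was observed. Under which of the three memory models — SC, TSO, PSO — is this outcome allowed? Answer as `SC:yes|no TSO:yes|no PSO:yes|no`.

SC:yes TSO:yes PSO:yes

outcome vector order: (P0.a,P2.a)
[SC] allowed = {0/2 1/0 1/2 2/0 2/2}
[TSO] allowed = {0/0 0/2 1/0 1/2 2/0 2/2}
[PSO] allowed = {0/0 0/2 1/0 1/2 2/0 2/2}
target 1/0 ∈ {SC,TSO,PSO}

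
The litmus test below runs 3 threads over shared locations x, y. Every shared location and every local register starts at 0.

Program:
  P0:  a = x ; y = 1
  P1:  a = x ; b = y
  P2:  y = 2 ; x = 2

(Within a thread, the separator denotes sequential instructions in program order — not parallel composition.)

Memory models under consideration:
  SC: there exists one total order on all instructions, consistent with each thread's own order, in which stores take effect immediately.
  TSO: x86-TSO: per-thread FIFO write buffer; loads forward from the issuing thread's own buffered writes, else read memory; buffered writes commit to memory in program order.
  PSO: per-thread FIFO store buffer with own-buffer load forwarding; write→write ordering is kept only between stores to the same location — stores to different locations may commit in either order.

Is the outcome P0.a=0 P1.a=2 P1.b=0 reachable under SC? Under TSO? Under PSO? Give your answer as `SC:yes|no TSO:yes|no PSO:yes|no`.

SC:no TSO:no PSO:yes

outcome vector order: (P0.a,P1.a,P1.b)
SC: 10 outcomes — {0/0/0 0/0/1 0/0/2 0/2/1 0/2/2 2/0/0 2/0/1 2/0/2 2/2/1 2/2/2}
TSO: 10 outcomes — {0/0/0 0/0/1 0/0/2 0/2/1 0/2/2 2/0/0 2/0/1 2/0/2 2/2/1 2/2/2}
PSO: 12 outcomes — {0/0/0 0/0/1 0/0/2 0/2/0 0/2/1 0/2/2 2/0/0 2/0/1 2/0/2 2/2/0 2/2/1 2/2/2}
target 0/2/0 ∈ {PSO}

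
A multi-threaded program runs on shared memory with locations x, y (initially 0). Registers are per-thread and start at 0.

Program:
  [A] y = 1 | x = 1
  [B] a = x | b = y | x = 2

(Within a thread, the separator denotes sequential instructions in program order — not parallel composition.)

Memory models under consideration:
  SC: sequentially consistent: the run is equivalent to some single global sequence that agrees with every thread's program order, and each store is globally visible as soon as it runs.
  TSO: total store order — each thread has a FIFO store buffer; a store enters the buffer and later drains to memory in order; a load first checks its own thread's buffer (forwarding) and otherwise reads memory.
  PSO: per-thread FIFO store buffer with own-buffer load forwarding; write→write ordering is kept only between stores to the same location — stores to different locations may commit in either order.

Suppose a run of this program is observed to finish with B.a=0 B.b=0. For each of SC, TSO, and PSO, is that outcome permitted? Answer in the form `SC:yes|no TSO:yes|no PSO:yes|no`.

SC:yes TSO:yes PSO:yes

outcome vector order: (B.a,B.b)
SC: 3 outcomes — {00, 01, 11}
TSO: 3 outcomes — {00, 01, 11}
PSO: 4 outcomes — {00, 01, 10, 11}
target 00 ∈ {SC,TSO,PSO}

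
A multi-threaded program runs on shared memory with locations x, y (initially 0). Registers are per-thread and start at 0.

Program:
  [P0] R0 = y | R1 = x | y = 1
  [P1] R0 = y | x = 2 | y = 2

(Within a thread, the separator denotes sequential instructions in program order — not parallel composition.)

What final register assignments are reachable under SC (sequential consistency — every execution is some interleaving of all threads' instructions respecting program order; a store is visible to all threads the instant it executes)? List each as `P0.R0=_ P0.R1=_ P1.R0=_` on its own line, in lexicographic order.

outcome vector order: (P0.R0,P0.R1,P1.R0)
|SC outcomes| = 4

P0.R0=0 P0.R1=0 P1.R0=0
P0.R0=0 P0.R1=0 P1.R0=1
P0.R0=0 P0.R1=2 P1.R0=0
P0.R0=2 P0.R1=2 P1.R0=0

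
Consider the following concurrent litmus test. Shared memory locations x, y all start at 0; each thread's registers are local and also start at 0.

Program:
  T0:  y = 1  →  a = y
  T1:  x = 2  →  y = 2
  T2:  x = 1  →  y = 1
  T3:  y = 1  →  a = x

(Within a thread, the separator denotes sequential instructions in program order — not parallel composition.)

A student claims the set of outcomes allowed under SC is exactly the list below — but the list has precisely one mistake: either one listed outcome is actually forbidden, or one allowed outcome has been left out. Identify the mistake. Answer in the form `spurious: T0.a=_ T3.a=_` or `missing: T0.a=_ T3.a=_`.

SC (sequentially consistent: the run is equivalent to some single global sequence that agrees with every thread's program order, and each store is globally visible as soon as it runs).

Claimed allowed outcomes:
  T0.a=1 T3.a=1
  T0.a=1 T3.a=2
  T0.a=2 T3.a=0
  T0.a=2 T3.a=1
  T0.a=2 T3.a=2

missing: T0.a=1 T3.a=0

outcome vector order: (T0.a,T3.a)
under SC → 10, 11, 12, 20, 21, 22
SC∖claimed = {10}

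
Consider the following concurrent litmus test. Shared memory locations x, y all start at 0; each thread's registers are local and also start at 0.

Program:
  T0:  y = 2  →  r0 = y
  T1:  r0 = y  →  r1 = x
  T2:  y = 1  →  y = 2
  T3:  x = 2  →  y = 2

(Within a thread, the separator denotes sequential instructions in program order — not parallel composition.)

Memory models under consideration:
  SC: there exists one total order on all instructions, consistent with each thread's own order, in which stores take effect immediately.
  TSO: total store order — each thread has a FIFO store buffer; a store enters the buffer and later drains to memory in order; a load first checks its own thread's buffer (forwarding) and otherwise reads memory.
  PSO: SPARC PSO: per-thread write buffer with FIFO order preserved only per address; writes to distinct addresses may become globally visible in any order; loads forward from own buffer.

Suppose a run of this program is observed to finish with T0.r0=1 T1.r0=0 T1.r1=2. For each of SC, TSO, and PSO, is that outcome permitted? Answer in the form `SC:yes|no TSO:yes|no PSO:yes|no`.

outcome vector order: (T0.r0,T1.r0,T1.r1)
SC: 12 outcomes — {<1 0 0>; <1 0 2>; <1 1 0>; <1 1 2>; <1 2 0>; <1 2 2>; <2 0 0>; <2 0 2>; <2 1 0>; <2 1 2>; <2 2 0>; <2 2 2>}
TSO: 12 outcomes — {<1 0 0>; <1 0 2>; <1 1 0>; <1 1 2>; <1 2 0>; <1 2 2>; <2 0 0>; <2 0 2>; <2 1 0>; <2 1 2>; <2 2 0>; <2 2 2>}
PSO: 12 outcomes — {<1 0 0>; <1 0 2>; <1 1 0>; <1 1 2>; <1 2 0>; <1 2 2>; <2 0 0>; <2 0 2>; <2 1 0>; <2 1 2>; <2 2 0>; <2 2 2>}
target <1 0 2> ∈ {SC,TSO,PSO}

SC:yes TSO:yes PSO:yes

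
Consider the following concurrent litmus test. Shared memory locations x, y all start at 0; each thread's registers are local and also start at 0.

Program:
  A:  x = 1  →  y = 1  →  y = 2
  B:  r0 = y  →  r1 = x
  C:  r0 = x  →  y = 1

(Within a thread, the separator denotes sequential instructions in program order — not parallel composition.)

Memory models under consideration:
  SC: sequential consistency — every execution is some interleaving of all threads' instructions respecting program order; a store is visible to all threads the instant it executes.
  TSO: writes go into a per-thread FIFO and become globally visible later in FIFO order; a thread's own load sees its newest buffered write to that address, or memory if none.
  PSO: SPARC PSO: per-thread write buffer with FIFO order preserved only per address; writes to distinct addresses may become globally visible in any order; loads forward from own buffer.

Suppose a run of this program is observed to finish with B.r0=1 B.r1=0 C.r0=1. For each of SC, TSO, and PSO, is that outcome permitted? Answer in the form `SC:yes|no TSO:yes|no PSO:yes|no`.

SC:no TSO:no PSO:yes

outcome vector order: (B.r0,B.r1,C.r0)
SC (9): (0,0,0) (0,0,1) (0,1,0) (0,1,1) (1,0,0) (1,1,0) (1,1,1) (2,1,0) (2,1,1)
TSO (9): (0,0,0) (0,0,1) (0,1,0) (0,1,1) (1,0,0) (1,1,0) (1,1,1) (2,1,0) (2,1,1)
PSO (12): (0,0,0) (0,0,1) (0,1,0) (0,1,1) (1,0,0) (1,0,1) (1,1,0) (1,1,1) (2,0,0) (2,0,1) (2,1,0) (2,1,1)
target (1,0,1) ∈ {PSO}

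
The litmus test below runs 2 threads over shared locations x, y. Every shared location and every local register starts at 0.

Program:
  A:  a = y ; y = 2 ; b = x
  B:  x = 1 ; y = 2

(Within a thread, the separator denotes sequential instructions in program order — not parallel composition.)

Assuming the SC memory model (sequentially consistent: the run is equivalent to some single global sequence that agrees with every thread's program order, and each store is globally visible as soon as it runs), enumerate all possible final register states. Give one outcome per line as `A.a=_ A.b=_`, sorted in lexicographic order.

A.a=0 A.b=0
A.a=0 A.b=1
A.a=2 A.b=1

outcome vector order: (A.a,A.b)
|SC outcomes| = 3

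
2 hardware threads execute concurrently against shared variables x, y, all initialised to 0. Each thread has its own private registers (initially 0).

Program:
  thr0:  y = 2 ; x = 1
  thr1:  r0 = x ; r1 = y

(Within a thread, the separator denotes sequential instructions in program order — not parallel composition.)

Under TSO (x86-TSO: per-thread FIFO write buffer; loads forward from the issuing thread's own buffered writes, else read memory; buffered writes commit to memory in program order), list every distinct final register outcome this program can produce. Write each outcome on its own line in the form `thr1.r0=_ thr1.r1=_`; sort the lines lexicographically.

thr1.r0=0 thr1.r1=0
thr1.r0=0 thr1.r1=2
thr1.r0=1 thr1.r1=2

outcome vector order: (thr1.r0,thr1.r1)
|TSO outcomes| = 3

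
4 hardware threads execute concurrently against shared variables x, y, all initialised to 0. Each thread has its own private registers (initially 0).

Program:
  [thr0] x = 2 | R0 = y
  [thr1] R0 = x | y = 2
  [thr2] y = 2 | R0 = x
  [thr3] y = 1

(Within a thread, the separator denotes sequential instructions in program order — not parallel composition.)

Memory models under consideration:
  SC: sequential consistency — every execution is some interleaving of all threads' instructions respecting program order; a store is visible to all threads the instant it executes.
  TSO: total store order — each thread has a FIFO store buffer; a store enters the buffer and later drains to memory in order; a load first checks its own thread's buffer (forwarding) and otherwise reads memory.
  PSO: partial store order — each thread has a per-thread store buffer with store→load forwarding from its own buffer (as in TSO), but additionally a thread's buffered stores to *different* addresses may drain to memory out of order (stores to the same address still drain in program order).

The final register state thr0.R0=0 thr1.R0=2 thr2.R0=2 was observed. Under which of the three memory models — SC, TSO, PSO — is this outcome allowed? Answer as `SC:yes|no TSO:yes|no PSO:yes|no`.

SC:yes TSO:yes PSO:yes

outcome vector order: (thr0.R0,thr1.R0,thr2.R0)
SC (10): 0/0/2 0/2/2 1/0/0 1/0/2 1/2/0 1/2/2 2/0/0 2/0/2 2/2/0 2/2/2
TSO (12): 0/0/0 0/0/2 0/2/0 0/2/2 1/0/0 1/0/2 1/2/0 1/2/2 2/0/0 2/0/2 2/2/0 2/2/2
PSO (12): 0/0/0 0/0/2 0/2/0 0/2/2 1/0/0 1/0/2 1/2/0 1/2/2 2/0/0 2/0/2 2/2/0 2/2/2
target 0/2/2 ∈ {SC,TSO,PSO}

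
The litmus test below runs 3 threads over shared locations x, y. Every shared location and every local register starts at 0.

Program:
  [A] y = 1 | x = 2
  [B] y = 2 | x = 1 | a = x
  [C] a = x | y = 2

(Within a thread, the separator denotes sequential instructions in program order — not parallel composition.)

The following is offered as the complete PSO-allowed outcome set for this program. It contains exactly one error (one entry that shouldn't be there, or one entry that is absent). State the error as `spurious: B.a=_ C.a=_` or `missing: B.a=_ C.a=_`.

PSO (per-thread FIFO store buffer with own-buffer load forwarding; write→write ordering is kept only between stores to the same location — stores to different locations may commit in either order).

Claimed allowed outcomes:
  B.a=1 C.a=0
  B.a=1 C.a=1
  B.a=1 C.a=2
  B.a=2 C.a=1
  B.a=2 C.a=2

missing: B.a=2 C.a=0

outcome vector order: (B.a,C.a)
PSO: 6 outcomes — {10; 11; 12; 20; 21; 22}
PSO∖claimed = {20}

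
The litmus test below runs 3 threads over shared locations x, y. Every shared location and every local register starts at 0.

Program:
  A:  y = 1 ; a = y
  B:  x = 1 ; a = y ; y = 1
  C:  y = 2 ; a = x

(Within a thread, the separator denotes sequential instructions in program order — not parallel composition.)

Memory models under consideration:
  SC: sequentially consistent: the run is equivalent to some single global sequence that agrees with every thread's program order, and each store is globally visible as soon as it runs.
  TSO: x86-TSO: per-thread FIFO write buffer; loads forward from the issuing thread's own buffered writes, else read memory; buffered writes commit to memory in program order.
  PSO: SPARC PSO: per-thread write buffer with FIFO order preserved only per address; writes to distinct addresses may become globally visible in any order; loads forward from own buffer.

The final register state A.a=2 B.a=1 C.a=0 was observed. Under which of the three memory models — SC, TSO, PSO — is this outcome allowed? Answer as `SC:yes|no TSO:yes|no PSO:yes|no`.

outcome vector order: (A.a,B.a,C.a)
[SC] allowed = {1/0/1, 1/1/0, 1/1/1, 1/2/0, 1/2/1, 2/0/1, 2/1/1, 2/2/0, 2/2/1}
[TSO] allowed = {1/0/0, 1/0/1, 1/1/0, 1/1/1, 1/2/0, 1/2/1, 2/0/0, 2/0/1, 2/1/0, 2/1/1, 2/2/0, 2/2/1}
[PSO] allowed = {1/0/0, 1/0/1, 1/1/0, 1/1/1, 1/2/0, 1/2/1, 2/0/0, 2/0/1, 2/1/0, 2/1/1, 2/2/0, 2/2/1}
target 2/1/0 ∈ {TSO,PSO}

SC:no TSO:yes PSO:yes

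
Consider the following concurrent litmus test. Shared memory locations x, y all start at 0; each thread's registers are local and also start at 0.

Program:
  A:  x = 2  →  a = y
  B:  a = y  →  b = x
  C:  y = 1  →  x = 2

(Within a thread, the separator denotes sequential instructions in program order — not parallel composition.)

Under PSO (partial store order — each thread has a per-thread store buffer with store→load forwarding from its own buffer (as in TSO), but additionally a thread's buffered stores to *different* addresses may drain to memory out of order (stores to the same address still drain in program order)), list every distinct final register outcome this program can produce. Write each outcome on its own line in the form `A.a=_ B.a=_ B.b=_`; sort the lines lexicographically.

outcome vector order: (A.a,B.a,B.b)
|PSO outcomes| = 8

A.a=0 B.a=0 B.b=0
A.a=0 B.a=0 B.b=2
A.a=0 B.a=1 B.b=0
A.a=0 B.a=1 B.b=2
A.a=1 B.a=0 B.b=0
A.a=1 B.a=0 B.b=2
A.a=1 B.a=1 B.b=0
A.a=1 B.a=1 B.b=2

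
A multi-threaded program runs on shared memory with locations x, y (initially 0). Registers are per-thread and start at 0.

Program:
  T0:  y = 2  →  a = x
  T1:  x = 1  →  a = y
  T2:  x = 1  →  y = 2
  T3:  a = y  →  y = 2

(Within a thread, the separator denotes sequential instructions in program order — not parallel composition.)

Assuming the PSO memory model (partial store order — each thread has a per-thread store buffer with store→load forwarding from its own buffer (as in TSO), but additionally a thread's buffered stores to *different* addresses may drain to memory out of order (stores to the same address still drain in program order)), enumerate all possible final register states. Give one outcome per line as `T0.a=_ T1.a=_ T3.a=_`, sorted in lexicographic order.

outcome vector order: (T0.a,T1.a,T3.a)
|PSO outcomes| = 8

T0.a=0 T1.a=0 T3.a=0
T0.a=0 T1.a=0 T3.a=2
T0.a=0 T1.a=2 T3.a=0
T0.a=0 T1.a=2 T3.a=2
T0.a=1 T1.a=0 T3.a=0
T0.a=1 T1.a=0 T3.a=2
T0.a=1 T1.a=2 T3.a=0
T0.a=1 T1.a=2 T3.a=2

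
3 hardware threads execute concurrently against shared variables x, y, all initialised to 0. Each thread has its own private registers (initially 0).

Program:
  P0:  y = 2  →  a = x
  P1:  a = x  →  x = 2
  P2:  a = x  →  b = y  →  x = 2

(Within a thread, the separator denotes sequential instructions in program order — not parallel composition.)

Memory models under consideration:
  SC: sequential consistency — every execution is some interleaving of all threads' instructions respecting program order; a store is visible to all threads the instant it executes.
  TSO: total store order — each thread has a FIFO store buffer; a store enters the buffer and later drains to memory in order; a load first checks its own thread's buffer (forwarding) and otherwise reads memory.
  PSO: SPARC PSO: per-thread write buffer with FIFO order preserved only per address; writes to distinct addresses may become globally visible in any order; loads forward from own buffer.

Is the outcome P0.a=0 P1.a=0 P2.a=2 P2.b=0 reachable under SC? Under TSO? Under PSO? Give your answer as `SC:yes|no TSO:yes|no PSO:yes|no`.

SC:no TSO:yes PSO:yes

outcome vector order: (P0.a,P1.a,P2.a,P2.b)
SC (11): (0,0,0,0) (0,0,0,2) (0,0,2,2) (0,2,0,0) (0,2,0,2) (2,0,0,0) (2,0,0,2) (2,0,2,0) (2,0,2,2) (2,2,0,0) (2,2,0,2)
TSO (12): (0,0,0,0) (0,0,0,2) (0,0,2,0) (0,0,2,2) (0,2,0,0) (0,2,0,2) (2,0,0,0) (2,0,0,2) (2,0,2,0) (2,0,2,2) (2,2,0,0) (2,2,0,2)
PSO (12): (0,0,0,0) (0,0,0,2) (0,0,2,0) (0,0,2,2) (0,2,0,0) (0,2,0,2) (2,0,0,0) (2,0,0,2) (2,0,2,0) (2,0,2,2) (2,2,0,0) (2,2,0,2)
target (0,0,2,0) ∈ {TSO,PSO}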